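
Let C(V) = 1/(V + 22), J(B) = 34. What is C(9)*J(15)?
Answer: 34/31 ≈ 1.0968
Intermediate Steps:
C(V) = 1/(22 + V)
C(9)*J(15) = 34/(22 + 9) = 34/31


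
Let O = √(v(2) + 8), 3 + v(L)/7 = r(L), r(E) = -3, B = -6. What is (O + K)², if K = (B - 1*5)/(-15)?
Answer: -7529/225 + 22*I*√34/15 ≈ -33.462 + 8.5521*I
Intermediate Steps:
v(L) = -42 (v(L) = -21 + 7*(-3) = -21 - 21 = -42)
O = I*√34 (O = √(-42 + 8) = √(-34) = I*√34 ≈ 5.8309*I)
K = 11/15 (K = (-6 - 1*5)/(-15) = (-6 - 5)*(-1/15) = -11*(-1/15) = 11/15 ≈ 0.73333)
(O + K)² = (I*√34 + 11/15)² = (11/15 + I*√34)²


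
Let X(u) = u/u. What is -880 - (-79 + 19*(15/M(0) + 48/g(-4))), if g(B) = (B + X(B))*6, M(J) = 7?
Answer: -16612/21 ≈ -791.05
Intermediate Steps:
X(u) = 1
g(B) = 6 + 6*B (g(B) = (B + 1)*6 = (1 + B)*6 = 6 + 6*B)
-880 - (-79 + 19*(15/M(0) + 48/g(-4))) = -880 - (-79 + 19*(15/7 + 48/(6 + 6*(-4)))) = -880 - (-79 + 19*(15*(1/7) + 48/(6 - 24))) = -880 - (-79 + 19*(15/7 + 48/(-18))) = -880 - (-79 + 19*(15/7 + 48*(-1/18))) = -880 - (-79 + 19*(15/7 - 8/3)) = -880 - (-79 + 19*(-11/21)) = -880 - (-79 - 209/21) = -880 - 1*(-1868/21) = -880 + 1868/21 = -16612/21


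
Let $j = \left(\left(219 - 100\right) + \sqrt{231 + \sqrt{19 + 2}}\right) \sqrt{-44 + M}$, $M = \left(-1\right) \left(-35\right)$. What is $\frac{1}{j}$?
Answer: $- \frac{i}{3 \left(119 + \sqrt{231 + \sqrt{21}}\right)} \approx - 0.0024811 i$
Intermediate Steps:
$M = 35$
$j = 3 i \left(119 + \sqrt{231 + \sqrt{21}}\right)$ ($j = \left(\left(219 - 100\right) + \sqrt{231 + \sqrt{19 + 2}}\right) \sqrt{-44 + 35} = \left(\left(219 - 100\right) + \sqrt{231 + \sqrt{21}}\right) \sqrt{-9} = \left(119 + \sqrt{231 + \sqrt{21}}\right) 3 i = 3 i \left(119 + \sqrt{231 + \sqrt{21}}\right) \approx 403.05 i$)
$\frac{1}{j} = \frac{1}{3 i \left(119 + \sqrt{231 + \sqrt{21}}\right)} = - \frac{i}{3 \left(119 + \sqrt{231 + \sqrt{21}}\right)}$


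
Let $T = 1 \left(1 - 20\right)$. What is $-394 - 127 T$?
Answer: $2019$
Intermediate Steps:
$T = -19$ ($T = 1 \left(1 - 20\right) = 1 \left(-19\right) = -19$)
$-394 - 127 T = -394 - -2413 = -394 + 2413 = 2019$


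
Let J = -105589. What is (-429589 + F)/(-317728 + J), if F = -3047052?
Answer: 3476641/423317 ≈ 8.2129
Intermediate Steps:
(-429589 + F)/(-317728 + J) = (-429589 - 3047052)/(-317728 - 105589) = -3476641/(-423317) = -3476641*(-1/423317) = 3476641/423317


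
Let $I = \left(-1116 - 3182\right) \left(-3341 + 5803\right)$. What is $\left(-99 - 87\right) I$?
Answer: $1968191736$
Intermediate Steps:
$I = -10581676$ ($I = \left(-4298\right) 2462 = -10581676$)
$\left(-99 - 87\right) I = \left(-99 - 87\right) \left(-10581676\right) = \left(-186\right) \left(-10581676\right) = 1968191736$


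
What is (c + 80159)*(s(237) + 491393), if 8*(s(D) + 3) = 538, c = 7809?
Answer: 43232511368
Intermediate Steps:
s(D) = 257/4 (s(D) = -3 + (⅛)*538 = -3 + 269/4 = 257/4)
(c + 80159)*(s(237) + 491393) = (7809 + 80159)*(257/4 + 491393) = 87968*(1965829/4) = 43232511368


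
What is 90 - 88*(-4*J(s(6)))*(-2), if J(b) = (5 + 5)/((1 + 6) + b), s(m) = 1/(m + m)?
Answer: -15366/17 ≈ -903.88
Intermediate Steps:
s(m) = 1/(2*m)
J(b) = 10/(7 + b)
90 - 88*(-4*J(s(6)))*(-2) = 90 - 88*(-40/(7 + (½)/6))*(-2) = 90 - 88*(-40/(7 + (½)*(⅙)))*(-2) = 90 - 88*(-40/(7 + 1/12))*(-2) = 90 - 88*(-40/85/12)*(-2) = 90 - 88*(-40*12/85)*(-2) = 90 - 88*(-4*24/17)*(-2) = 90 - (-8448)*(-2)/17 = 90 - 88*192/17 = 90 - 16896/17 = -15366/17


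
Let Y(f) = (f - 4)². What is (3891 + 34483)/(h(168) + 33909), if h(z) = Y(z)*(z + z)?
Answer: 38374/9070965 ≈ 0.0042304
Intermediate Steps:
Y(f) = (-4 + f)²
h(z) = 2*z*(-4 + z)² (h(z) = (-4 + z)²*(z + z) = (-4 + z)²*(2*z) = 2*z*(-4 + z)²)
(3891 + 34483)/(h(168) + 33909) = (3891 + 34483)/(2*168*(-4 + 168)² + 33909) = 38374/(2*168*164² + 33909) = 38374/(2*168*26896 + 33909) = 38374/(9037056 + 33909) = 38374/9070965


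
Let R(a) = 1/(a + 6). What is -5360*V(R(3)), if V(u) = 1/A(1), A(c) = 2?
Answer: -2680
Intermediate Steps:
R(a) = 1/(6 + a)
V(u) = ½ (V(u) = 1/2 = ½)
-5360*V(R(3)) = -5360*½ = -2680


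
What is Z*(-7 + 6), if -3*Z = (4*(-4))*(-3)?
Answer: 16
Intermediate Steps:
Z = -16 (Z = -4*(-4)*(-3)/3 = -(-16)*(-3)/3 = -⅓*48 = -16)
Z*(-7 + 6) = -16*(-7 + 6) = -16*(-1) = 16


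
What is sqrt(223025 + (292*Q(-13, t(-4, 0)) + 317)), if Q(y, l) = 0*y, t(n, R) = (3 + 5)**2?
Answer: 7*sqrt(4558) ≈ 472.59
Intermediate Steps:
t(n, R) = 64 (t(n, R) = 8**2 = 64)
Q(y, l) = 0
sqrt(223025 + (292*Q(-13, t(-4, 0)) + 317)) = sqrt(223025 + (292*0 + 317)) = sqrt(223025 + (0 + 317)) = sqrt(223025 + 317) = sqrt(223342) = 7*sqrt(4558)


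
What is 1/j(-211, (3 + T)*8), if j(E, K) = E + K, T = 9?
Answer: -1/115 ≈ -0.0086956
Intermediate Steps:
1/j(-211, (3 + T)*8) = 1/(-211 + (3 + 9)*8) = 1/(-211 + 12*8) = 1/(-211 + 96) = 1/(-115) = -1/115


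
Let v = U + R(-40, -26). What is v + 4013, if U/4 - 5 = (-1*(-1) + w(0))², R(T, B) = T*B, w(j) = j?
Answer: 5077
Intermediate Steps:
R(T, B) = B*T
U = 24 (U = 20 + 4*(-1*(-1) + 0)² = 20 + 4*(1 + 0)² = 20 + 4*1² = 20 + 4*1 = 20 + 4 = 24)
v = 1064 (v = 24 - 26*(-40) = 24 + 1040 = 1064)
v + 4013 = 1064 + 4013 = 5077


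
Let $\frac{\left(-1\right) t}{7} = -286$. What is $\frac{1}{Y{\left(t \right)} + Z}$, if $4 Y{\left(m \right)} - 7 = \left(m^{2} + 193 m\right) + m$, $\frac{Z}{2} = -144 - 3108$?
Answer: $\frac{4}{4370383} \approx 9.1525 \cdot 10^{-7}$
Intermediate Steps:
$t = 2002$ ($t = \left(-7\right) \left(-286\right) = 2002$)
$Z = -6504$ ($Z = 2 \left(-144 - 3108\right) = 2 \left(-3252\right) = -6504$)
$Y{\left(m \right)} = \frac{7}{4} + \frac{m^{2}}{4} + \frac{97 m}{2}$ ($Y{\left(m \right)} = \frac{7}{4} + \frac{\left(m^{2} + 193 m\right) + m}{4} = \frac{7}{4} + \frac{m^{2} + 194 m}{4} = \frac{7}{4} + \left(\frac{m^{2}}{4} + \frac{97 m}{2}\right) = \frac{7}{4} + \frac{m^{2}}{4} + \frac{97 m}{2}$)
$\frac{1}{Y{\left(t \right)} + Z} = \frac{1}{\left(\frac{7}{4} + \frac{2002^{2}}{4} + \frac{97}{2} \cdot 2002\right) - 6504} = \frac{1}{\left(\frac{7}{4} + \frac{1}{4} \cdot 4008004 + 97097\right) - 6504} = \frac{1}{\left(\frac{7}{4} + 1002001 + 97097\right) - 6504} = \frac{1}{\frac{4396399}{4} - 6504} = \frac{1}{\frac{4370383}{4}} = \frac{4}{4370383}$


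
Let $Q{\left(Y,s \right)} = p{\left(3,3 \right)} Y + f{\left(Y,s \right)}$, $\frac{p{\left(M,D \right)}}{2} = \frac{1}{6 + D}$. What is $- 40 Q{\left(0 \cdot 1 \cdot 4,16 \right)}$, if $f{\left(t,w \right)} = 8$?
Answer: $-320$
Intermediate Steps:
$p{\left(M,D \right)} = \frac{2}{6 + D}$
$Q{\left(Y,s \right)} = 8 + \frac{2 Y}{9}$ ($Q{\left(Y,s \right)} = \frac{2}{6 + 3} Y + 8 = \frac{2}{9} Y + 8 = 2 \cdot \frac{1}{9} Y + 8 = \frac{2 Y}{9} + 8 = 8 + \frac{2 Y}{9}$)
$- 40 Q{\left(0 \cdot 1 \cdot 4,16 \right)} = - 40 \left(8 + \frac{2 \cdot 0 \cdot 1 \cdot 4}{9}\right) = - 40 \left(8 + \frac{2 \cdot 0 \cdot 4}{9}\right) = - 40 \left(8 + \frac{2}{9} \cdot 0\right) = - 40 \left(8 + 0\right) = \left(-40\right) 8 = -320$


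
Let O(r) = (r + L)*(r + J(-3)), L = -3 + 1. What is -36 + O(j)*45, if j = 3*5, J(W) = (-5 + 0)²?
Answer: 23364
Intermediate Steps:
J(W) = 25 (J(W) = (-5)² = 25)
L = -2
j = 15
O(r) = (-2 + r)*(25 + r) (O(r) = (r - 2)*(r + 25) = (-2 + r)*(25 + r))
-36 + O(j)*45 = -36 + (-50 + 15² + 23*15)*45 = -36 + (-50 + 225 + 345)*45 = -36 + 520*45 = -36 + 23400 = 23364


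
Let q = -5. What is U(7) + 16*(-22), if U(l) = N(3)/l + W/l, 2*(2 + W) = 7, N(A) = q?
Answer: -705/2 ≈ -352.50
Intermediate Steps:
N(A) = -5
W = 3/2 (W = -2 + (½)*7 = -2 + 7/2 = 3/2 ≈ 1.5000)
U(l) = -7/(2*l) (U(l) = -5/l + 3/(2*l) = -7/(2*l))
U(7) + 16*(-22) = -7/2/7 + 16*(-22) = -7/2*⅐ - 352 = -½ - 352 = -705/2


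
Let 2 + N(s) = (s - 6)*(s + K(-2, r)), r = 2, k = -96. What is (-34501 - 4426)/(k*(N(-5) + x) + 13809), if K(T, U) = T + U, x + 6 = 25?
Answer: -38927/6897 ≈ -5.6441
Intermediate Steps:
x = 19 (x = -6 + 25 = 19)
N(s) = -2 + s*(-6 + s) (N(s) = -2 + (s - 6)*(s + (-2 + 2)) = -2 + (-6 + s)*(s + 0) = -2 + (-6 + s)*s = -2 + s*(-6 + s))
(-34501 - 4426)/(k*(N(-5) + x) + 13809) = (-34501 - 4426)/(-96*((-2 + (-5)**2 - 6*(-5)) + 19) + 13809) = -38927/(-96*((-2 + 25 + 30) + 19) + 13809) = -38927/(-96*(53 + 19) + 13809) = -38927/(-96*72 + 13809) = -38927/(-6912 + 13809) = -38927/6897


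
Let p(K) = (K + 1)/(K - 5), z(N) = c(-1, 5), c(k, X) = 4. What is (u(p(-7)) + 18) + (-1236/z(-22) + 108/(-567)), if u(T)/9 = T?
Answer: -12041/42 ≈ -286.69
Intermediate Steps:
z(N) = 4
p(K) = (1 + K)/(-5 + K)
u(T) = 9*T
(u(p(-7)) + 18) + (-1236/z(-22) + 108/(-567)) = (9*((1 - 7)/(-5 - 7)) + 18) + (-1236/4 + 108/(-567)) = (9*(-6/(-12)) + 18) + (-1236*¼ + 108*(-1/567)) = (9*(-1/12*(-6)) + 18) + (-309 - 4/21) = (9*(½) + 18) - 6493/21 = (9/2 + 18) - 6493/21 = 45/2 - 6493/21 = -12041/42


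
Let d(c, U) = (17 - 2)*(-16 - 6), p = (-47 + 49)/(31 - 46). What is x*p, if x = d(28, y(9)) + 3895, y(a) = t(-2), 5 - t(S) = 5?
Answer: -1426/3 ≈ -475.33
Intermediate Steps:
t(S) = 0 (t(S) = 5 - 1*5 = 5 - 5 = 0)
y(a) = 0
p = -2/15 (p = 2/(-15) = 2*(-1/15) = -2/15 ≈ -0.13333)
d(c, U) = -330 (d(c, U) = 15*(-22) = -330)
x = 3565 (x = -330 + 3895 = 3565)
x*p = 3565*(-2/15) = -1426/3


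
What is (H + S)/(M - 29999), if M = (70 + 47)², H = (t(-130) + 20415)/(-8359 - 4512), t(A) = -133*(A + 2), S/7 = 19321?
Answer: -870363349/104963005 ≈ -8.2921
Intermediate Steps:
S = 135247 (S = 7*19321 = 135247)
t(A) = -266 - 133*A (t(A) = -133*(2 + A) = -266 - 133*A)
H = -37439/12871 (H = ((-266 - 133*(-130)) + 20415)/(-8359 - 4512) = ((-266 + 17290) + 20415)/(-12871) = (17024 + 20415)*(-1/12871) = 37439*(-1/12871) = -37439/12871 ≈ -2.9088)
M = 13689 (M = 117² = 13689)
(H + S)/(M - 29999) = (-37439/12871 + 135247)/(13689 - 29999) = (1740726698/12871)/(-16310) = (1740726698/12871)*(-1/16310) = -870363349/104963005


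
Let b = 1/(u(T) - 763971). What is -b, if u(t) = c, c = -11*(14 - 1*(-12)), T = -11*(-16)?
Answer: 1/764257 ≈ 1.3085e-6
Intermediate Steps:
T = 176
c = -286 (c = -11*(14 + 12) = -11*26 = -286)
u(t) = -286
b = -1/764257 (b = 1/(-286 - 763971) = 1/(-764257) = -1/764257 ≈ -1.3085e-6)
-b = -1*(-1/764257) = 1/764257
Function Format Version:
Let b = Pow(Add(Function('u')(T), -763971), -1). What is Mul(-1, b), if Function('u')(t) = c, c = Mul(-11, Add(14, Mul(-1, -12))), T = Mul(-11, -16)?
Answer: Rational(1, 764257) ≈ 1.3085e-6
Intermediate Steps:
T = 176
c = -286 (c = Mul(-11, Add(14, 12)) = Mul(-11, 26) = -286)
Function('u')(t) = -286
b = Rational(-1, 764257) (b = Pow(Add(-286, -763971), -1) = Pow(-764257, -1) = Rational(-1, 764257) ≈ -1.3085e-6)
Mul(-1, b) = Mul(-1, Rational(-1, 764257)) = Rational(1, 764257)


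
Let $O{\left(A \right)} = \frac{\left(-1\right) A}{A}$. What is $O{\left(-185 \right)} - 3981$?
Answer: $-3982$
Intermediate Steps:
$O{\left(A \right)} = -1$
$O{\left(-185 \right)} - 3981 = -1 - 3981 = -3982$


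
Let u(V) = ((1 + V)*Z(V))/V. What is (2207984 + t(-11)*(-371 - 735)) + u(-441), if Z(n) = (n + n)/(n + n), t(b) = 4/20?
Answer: 4868119174/2205 ≈ 2.2078e+6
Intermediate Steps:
t(b) = 1/5 (t(b) = 4*(1/20) = 1/5)
Z(n) = 1 (Z(n) = (2*n)/((2*n)) = (2*n)*(1/(2*n)) = 1)
u(V) = (1 + V)/V (u(V) = ((1 + V)*1)/V = (1 + V)/V)
(2207984 + t(-11)*(-371 - 735)) + u(-441) = (2207984 + (-371 - 735)/5) + (1 - 441)/(-441) = (2207984 + (1/5)*(-1106)) - 1/441*(-440) = (2207984 - 1106/5) + 440/441 = 11038814/5 + 440/441 = 4868119174/2205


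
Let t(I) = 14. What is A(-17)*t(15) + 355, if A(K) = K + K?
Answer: -121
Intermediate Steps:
A(K) = 2*K
A(-17)*t(15) + 355 = (2*(-17))*14 + 355 = -34*14 + 355 = -476 + 355 = -121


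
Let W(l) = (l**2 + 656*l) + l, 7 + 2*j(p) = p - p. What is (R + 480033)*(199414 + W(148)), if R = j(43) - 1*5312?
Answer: 151223158495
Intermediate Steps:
j(p) = -7/2 (j(p) = -7/2 + (p - p)/2 = -7/2 + (1/2)*0 = -7/2 + 0 = -7/2)
W(l) = l**2 + 657*l
R = -10631/2 (R = -7/2 - 1*5312 = -7/2 - 5312 = -10631/2 ≈ -5315.5)
(R + 480033)*(199414 + W(148)) = (-10631/2 + 480033)*(199414 + 148*(657 + 148)) = 949435*(199414 + 148*805)/2 = 949435*(199414 + 119140)/2 = (949435/2)*318554 = 151223158495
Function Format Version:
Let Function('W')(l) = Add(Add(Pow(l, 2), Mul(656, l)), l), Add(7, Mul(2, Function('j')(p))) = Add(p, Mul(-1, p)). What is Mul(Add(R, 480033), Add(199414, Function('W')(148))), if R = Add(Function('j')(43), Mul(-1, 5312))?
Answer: 151223158495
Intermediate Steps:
Function('j')(p) = Rational(-7, 2) (Function('j')(p) = Add(Rational(-7, 2), Mul(Rational(1, 2), Add(p, Mul(-1, p)))) = Add(Rational(-7, 2), Mul(Rational(1, 2), 0)) = Add(Rational(-7, 2), 0) = Rational(-7, 2))
Function('W')(l) = Add(Pow(l, 2), Mul(657, l))
R = Rational(-10631, 2) (R = Add(Rational(-7, 2), Mul(-1, 5312)) = Add(Rational(-7, 2), -5312) = Rational(-10631, 2) ≈ -5315.5)
Mul(Add(R, 480033), Add(199414, Function('W')(148))) = Mul(Add(Rational(-10631, 2), 480033), Add(199414, Mul(148, Add(657, 148)))) = Mul(Rational(949435, 2), Add(199414, Mul(148, 805))) = Mul(Rational(949435, 2), Add(199414, 119140)) = Mul(Rational(949435, 2), 318554) = 151223158495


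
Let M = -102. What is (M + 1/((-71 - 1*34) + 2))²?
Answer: 110397049/10609 ≈ 10406.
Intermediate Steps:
(M + 1/((-71 - 1*34) + 2))² = (-102 + 1/((-71 - 1*34) + 2))² = (-102 + 1/((-71 - 34) + 2))² = (-102 + 1/(-105 + 2))² = (-102 + 1/(-103))² = (-102 - 1/103)² = (-10507/103)² = 110397049/10609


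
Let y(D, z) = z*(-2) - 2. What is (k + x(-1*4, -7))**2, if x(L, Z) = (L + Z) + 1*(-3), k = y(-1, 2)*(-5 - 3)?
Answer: 1156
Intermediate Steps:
y(D, z) = -2 - 2*z (y(D, z) = -2*z - 2 = -2 - 2*z)
k = 48 (k = (-2 - 2*2)*(-5 - 3) = (-2 - 4)*(-8) = -6*(-8) = 48)
x(L, Z) = -3 + L + Z (x(L, Z) = (L + Z) - 3 = -3 + L + Z)
(k + x(-1*4, -7))**2 = (48 + (-3 - 1*4 - 7))**2 = (48 + (-3 - 4 - 7))**2 = (48 - 14)**2 = 34**2 = 1156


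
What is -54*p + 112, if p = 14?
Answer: -644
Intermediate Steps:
-54*p + 112 = -54*14 + 112 = -756 + 112 = -644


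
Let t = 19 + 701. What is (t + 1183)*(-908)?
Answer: -1727924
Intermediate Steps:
t = 720
(t + 1183)*(-908) = (720 + 1183)*(-908) = 1903*(-908) = -1727924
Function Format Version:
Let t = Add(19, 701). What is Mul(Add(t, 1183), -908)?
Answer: -1727924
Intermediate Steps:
t = 720
Mul(Add(t, 1183), -908) = Mul(Add(720, 1183), -908) = Mul(1903, -908) = -1727924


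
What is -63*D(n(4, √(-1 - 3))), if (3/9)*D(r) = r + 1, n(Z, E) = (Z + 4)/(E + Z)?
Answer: -2457/5 + 756*I/5 ≈ -491.4 + 151.2*I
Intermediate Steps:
n(Z, E) = (4 + Z)/(E + Z)
D(r) = 3 + 3*r (D(r) = 3*(r + 1) = 3*(1 + r) = 3 + 3*r)
-63*D(n(4, √(-1 - 3))) = -63*(3 + 3*((4 + 4)/(√(-1 - 3) + 4))) = -63*(3 + 3*(8/(√(-4) + 4))) = -63*(3 + 3*(8/(2*I + 4))) = -63*(3 + 3*(8/(4 + 2*I))) = -63*(3 + 3*(((4 - 2*I)/20)*8)) = -63*(3 + 3*(2*(4 - 2*I)/5)) = -63*(3 + 6*(4 - 2*I)/5) = -189 - 378*(4 - 2*I)/5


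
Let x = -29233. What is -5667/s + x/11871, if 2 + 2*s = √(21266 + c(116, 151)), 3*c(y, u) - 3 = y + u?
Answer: -223318711/63367398 - 5667*√5339/5338 ≈ -81.096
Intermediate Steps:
c(y, u) = 1 + u/3 + y/3 (c(y, u) = 1 + (y + u)/3 = 1 + (u + y)/3 = 1 + (u/3 + y/3) = 1 + u/3 + y/3)
s = -1 + √5339 (s = -1 + √(21266 + (1 + (⅓)*151 + (⅓)*116))/2 = -1 + √(21266 + (1 + 151/3 + 116/3))/2 = -1 + √(21266 + 90)/2 = -1 + √21356/2 = -1 + (2*√5339)/2 = -1 + √5339 ≈ 72.068)
-5667/s + x/11871 = -5667/(-1 + √5339) - 29233/11871 = -29233/11871 - 5667/(-1 + √5339)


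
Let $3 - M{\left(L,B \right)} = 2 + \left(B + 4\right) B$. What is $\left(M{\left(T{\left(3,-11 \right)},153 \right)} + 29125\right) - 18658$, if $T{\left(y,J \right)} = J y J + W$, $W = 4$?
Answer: $-13553$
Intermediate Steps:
$T{\left(y,J \right)} = 4 + y J^{2}$ ($T{\left(y,J \right)} = J y J + 4 = y J^{2} + 4 = 4 + y J^{2}$)
$M{\left(L,B \right)} = 1 - B \left(4 + B\right)$ ($M{\left(L,B \right)} = 3 - \left(2 + \left(B + 4\right) B\right) = 3 - \left(2 + \left(4 + B\right) B\right) = 3 - \left(2 + B \left(4 + B\right)\right) = 1 - B \left(4 + B\right)$)
$\left(M{\left(T{\left(3,-11 \right)},153 \right)} + 29125\right) - 18658 = \left(\left(1 - 153^{2} - 612\right) + 29125\right) - 18658 = \left(\left(1 - 23409 - 612\right) + 29125\right) - 18658 = \left(-24020 + 29125\right) - 18658 = 5105 - 18658 = -13553$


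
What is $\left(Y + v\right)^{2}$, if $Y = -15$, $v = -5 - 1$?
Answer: $441$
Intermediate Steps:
$v = -6$ ($v = -5 - 1 = -6$)
$\left(Y + v\right)^{2} = \left(-15 - 6\right)^{2} = \left(-21\right)^{2} = 441$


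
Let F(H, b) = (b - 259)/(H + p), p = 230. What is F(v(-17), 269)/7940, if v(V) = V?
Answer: 1/169122 ≈ 5.9129e-6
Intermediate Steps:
F(H, b) = (-259 + b)/(230 + H) (F(H, b) = (b - 259)/(H + 230) = (-259 + b)/(230 + H))
F(v(-17), 269)/7940 = ((-259 + 269)/(230 - 17))/7940 = (10/213)*(1/7940) = 1/169122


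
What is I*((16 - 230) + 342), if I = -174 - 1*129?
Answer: -38784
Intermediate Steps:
I = -303 (I = -174 - 129 = -303)
I*((16 - 230) + 342) = -303*((16 - 230) + 342) = -303*(-214 + 342) = -303*128 = -38784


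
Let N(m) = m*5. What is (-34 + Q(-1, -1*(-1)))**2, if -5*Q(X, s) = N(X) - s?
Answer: 26896/25 ≈ 1075.8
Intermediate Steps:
N(m) = 5*m
Q(X, s) = -X + s/5 (Q(X, s) = -(5*X - s)/5 = -(-s + 5*X)/5 = -X + s/5)
(-34 + Q(-1, -1*(-1)))**2 = (-34 + (-1*(-1) + (-1*(-1))/5))**2 = (-34 + (1 + (1/5)*1))**2 = (-34 + (1 + 1/5))**2 = (-34 + 6/5)**2 = (-164/5)**2 = 26896/25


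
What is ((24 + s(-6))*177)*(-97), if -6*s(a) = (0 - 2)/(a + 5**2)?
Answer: -7834787/19 ≈ -4.1236e+5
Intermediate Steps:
s(a) = 1/(3*(25 + a)) (s(a) = -(0 - 2)/(6*(a + 5**2)) = -(-1)/(3*(a + 25)) = -(-1)/(3*(25 + a)) = 1/(3*(25 + a)))
((24 + s(-6))*177)*(-97) = ((24 + 1/(3*(25 - 6)))*177)*(-97) = ((24 + (1/3)/19)*177)*(-97) = ((24 + (1/3)*(1/19))*177)*(-97) = ((24 + 1/57)*177)*(-97) = ((1369/57)*177)*(-97) = (80771/19)*(-97) = -7834787/19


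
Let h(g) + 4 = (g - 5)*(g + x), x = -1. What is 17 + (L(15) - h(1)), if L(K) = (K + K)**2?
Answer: 921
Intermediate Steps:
L(K) = 4*K**2 (L(K) = (2*K)**2 = 4*K**2)
h(g) = -4 + (-1 + g)*(-5 + g) (h(g) = -4 + (g - 5)*(g - 1) = -4 + (-5 + g)*(-1 + g) = -4 + (-1 + g)*(-5 + g))
17 + (L(15) - h(1)) = 17 + (4*15**2 - (1 + 1**2 - 6*1)) = 17 + (4*225 - (1 + 1 - 6)) = 17 + (900 - 1*(-4)) = 17 + (900 + 4) = 17 + 904 = 921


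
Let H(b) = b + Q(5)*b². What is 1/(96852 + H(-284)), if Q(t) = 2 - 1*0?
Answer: 1/257880 ≈ 3.8778e-6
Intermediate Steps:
Q(t) = 2 (Q(t) = 2 + 0 = 2)
H(b) = b + 2*b²
1/(96852 + H(-284)) = 1/(96852 - 284*(1 + 2*(-284))) = 1/(96852 - 284*(1 - 568)) = 1/(96852 - 284*(-567)) = 1/(96852 + 161028) = 1/257880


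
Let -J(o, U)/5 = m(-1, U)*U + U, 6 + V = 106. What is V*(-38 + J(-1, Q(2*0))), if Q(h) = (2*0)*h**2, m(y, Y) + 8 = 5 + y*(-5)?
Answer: -3800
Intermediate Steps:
m(y, Y) = -3 - 5*y (m(y, Y) = -8 + (5 + y*(-5)) = -8 + (5 - 5*y) = -3 - 5*y)
V = 100 (V = -6 + 106 = 100)
Q(h) = 0 (Q(h) = 0*h**2 = 0)
J(o, U) = -15*U (J(o, U) = -5*((-3 - 5*(-1))*U + U) = -5*((-3 + 5)*U + U) = -5*(2*U + U) = -15*U)
V*(-38 + J(-1, Q(2*0))) = 100*(-38 - 15*0) = 100*(-38 + 0) = 100*(-38) = -3800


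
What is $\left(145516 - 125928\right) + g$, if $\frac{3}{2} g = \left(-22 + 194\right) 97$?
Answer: $\frac{92132}{3} \approx 30711.0$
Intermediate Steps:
$g = \frac{33368}{3}$ ($g = \frac{2 \left(-22 + 194\right) 97}{3} = \frac{2 \cdot 172 \cdot 97}{3} = \frac{2}{3} \cdot 16684 = \frac{33368}{3} \approx 11123.0$)
$\left(145516 - 125928\right) + g = \left(145516 - 125928\right) + \frac{33368}{3} = 19588 + \frac{33368}{3} = \frac{92132}{3}$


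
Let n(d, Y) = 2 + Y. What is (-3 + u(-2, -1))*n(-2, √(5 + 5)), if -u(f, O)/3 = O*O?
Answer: -12 - 6*√10 ≈ -30.974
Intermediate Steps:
u(f, O) = -3*O² (u(f, O) = -3*O*O = -3*O²)
(-3 + u(-2, -1))*n(-2, √(5 + 5)) = (-3 - 3*(-1)²)*(2 + √(5 + 5)) = (-3 - 3*1)*(2 + √10) = (-3 - 3)*(2 + √10) = -6*(2 + √10) = -12 - 6*√10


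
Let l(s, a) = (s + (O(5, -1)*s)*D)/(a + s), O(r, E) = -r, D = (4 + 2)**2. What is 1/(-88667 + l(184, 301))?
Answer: -485/43036431 ≈ -1.1270e-5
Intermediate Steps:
D = 36 (D = 6**2 = 36)
l(s, a) = -179*s/(a + s) (l(s, a) = (s + ((-1*5)*s)*36)/(a + s) = (s - 5*s*36)/(a + s) = (s - 180*s)/(a + s) = (-179*s)/(a + s) = -179*s/(a + s))
1/(-88667 + l(184, 301)) = 1/(-88667 - 179*184/(301 + 184)) = 1/(-88667 - 179*184/485) = 1/(-88667 - 179*184*1/485) = 1/(-88667 - 32936/485) = 1/(-43036431/485) = -485/43036431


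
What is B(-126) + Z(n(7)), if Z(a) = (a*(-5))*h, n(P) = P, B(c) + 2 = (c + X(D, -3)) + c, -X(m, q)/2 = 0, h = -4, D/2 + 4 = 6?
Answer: -114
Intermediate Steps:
D = 4 (D = -8 + 2*6 = -8 + 12 = 4)
X(m, q) = 0 (X(m, q) = -2*0 = 0)
B(c) = -2 + 2*c (B(c) = -2 + ((c + 0) + c) = -2 + (c + c) = -2 + 2*c)
Z(a) = 20*a (Z(a) = (a*(-5))*(-4) = -5*a*(-4) = 20*a)
B(-126) + Z(n(7)) = (-2 + 2*(-126)) + 20*7 = (-2 - 252) + 140 = -254 + 140 = -114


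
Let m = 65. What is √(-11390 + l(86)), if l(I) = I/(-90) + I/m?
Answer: I*√17323631/39 ≈ 106.72*I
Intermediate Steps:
l(I) = I/234 (l(I) = I/(-90) + I/65 = I*(-1/90) + I*(1/65) = -I/90 + I/65 = I/234)
√(-11390 + l(86)) = √(-11390 + (1/234)*86) = √(-11390 + 43/117) = √(-1332587/117) = I*√17323631/39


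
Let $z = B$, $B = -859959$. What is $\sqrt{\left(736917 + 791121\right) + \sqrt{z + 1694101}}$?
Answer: $\sqrt{1528038 + \sqrt{834142}} \approx 1236.5$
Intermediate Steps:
$z = -859959$
$\sqrt{\left(736917 + 791121\right) + \sqrt{z + 1694101}} = \sqrt{\left(736917 + 791121\right) + \sqrt{-859959 + 1694101}} = \sqrt{1528038 + \sqrt{834142}}$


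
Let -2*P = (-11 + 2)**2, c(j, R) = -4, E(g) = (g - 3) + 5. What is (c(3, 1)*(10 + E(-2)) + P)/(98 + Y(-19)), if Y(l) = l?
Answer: -161/158 ≈ -1.0190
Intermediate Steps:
E(g) = 2 + g (E(g) = (-3 + g) + 5 = 2 + g)
P = -81/2 (P = -(-11 + 2)**2/2 = -1/2*(-9)**2 = -1/2*81 = -81/2 ≈ -40.500)
(c(3, 1)*(10 + E(-2)) + P)/(98 + Y(-19)) = (-4*(10 + (2 - 2)) - 81/2)/(98 - 19) = (-4*(10 + 0) - 81/2)/79 = (-4*10 - 81/2)*(1/79) = (-40 - 81/2)*(1/79) = -161/2*1/79 = -161/158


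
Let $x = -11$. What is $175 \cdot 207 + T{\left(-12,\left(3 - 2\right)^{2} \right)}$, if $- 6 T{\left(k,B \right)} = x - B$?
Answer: $36227$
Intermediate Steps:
$T{\left(k,B \right)} = \frac{11}{6} + \frac{B}{6}$ ($T{\left(k,B \right)} = - \frac{-11 - B}{6} = \frac{11}{6} + \frac{B}{6}$)
$175 \cdot 207 + T{\left(-12,\left(3 - 2\right)^{2} \right)} = 175 \cdot 207 + \left(\frac{11}{6} + \frac{\left(3 - 2\right)^{2}}{6}\right) = 36225 + \left(\frac{11}{6} + \frac{1^{2}}{6}\right) = 36225 + \left(\frac{11}{6} + \frac{1}{6} \cdot 1\right) = 36225 + \left(\frac{11}{6} + \frac{1}{6}\right) = 36225 + 2 = 36227$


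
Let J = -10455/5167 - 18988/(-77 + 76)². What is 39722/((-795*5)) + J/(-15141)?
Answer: -301951131801/34553149925 ≈ -8.7387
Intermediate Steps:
J = -98121451/5167 (J = -10455*1/5167 - 18988/((-1)²) = -10455/5167 - 18988/1 = -10455/5167 - 18988*1 = -10455/5167 - 18988 = -98121451/5167 ≈ -18990.)
39722/((-795*5)) + J/(-15141) = 39722/((-795*5)) - 98121451/5167/(-15141) = 39722/(-3975) - 98121451/5167*(-1/15141) = 39722*(-1/3975) + 98121451/78233547 = -39722/3975 + 98121451/78233547 = -301951131801/34553149925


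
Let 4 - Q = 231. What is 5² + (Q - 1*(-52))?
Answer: -150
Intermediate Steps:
Q = -227 (Q = 4 - 1*231 = 4 - 231 = -227)
5² + (Q - 1*(-52)) = 5² + (-227 - 1*(-52)) = 25 + (-227 + 52) = 25 - 175 = -150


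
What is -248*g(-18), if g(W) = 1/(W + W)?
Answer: 62/9 ≈ 6.8889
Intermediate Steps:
g(W) = 1/(2*W)
-248*g(-18) = -124/(-18) = -124*(-1)/18 = -248*(-1/36) = 62/9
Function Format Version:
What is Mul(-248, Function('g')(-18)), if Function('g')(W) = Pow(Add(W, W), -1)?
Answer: Rational(62, 9) ≈ 6.8889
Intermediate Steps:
Function('g')(W) = Mul(Rational(1, 2), Pow(W, -1)) (Function('g')(W) = Pow(Mul(2, W), -1) = Mul(Rational(1, 2), Pow(W, -1)))
Mul(-248, Function('g')(-18)) = Mul(-248, Mul(Rational(1, 2), Pow(-18, -1))) = Mul(-248, Mul(Rational(1, 2), Rational(-1, 18))) = Mul(-248, Rational(-1, 36)) = Rational(62, 9)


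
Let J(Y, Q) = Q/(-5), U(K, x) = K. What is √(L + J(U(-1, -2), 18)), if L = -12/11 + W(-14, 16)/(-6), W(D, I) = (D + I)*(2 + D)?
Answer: I*√2090/55 ≈ 0.83121*I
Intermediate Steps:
W(D, I) = (2 + D)*(D + I)
J(Y, Q) = -Q/5 (J(Y, Q) = Q*(-⅕) = -Q/5)
L = 32/11 (L = -12/11 + ((-14)² + 2*(-14) + 2*16 - 14*16)/(-6) = -12*1/11 + (196 - 28 + 32 - 224)*(-⅙) = -12/11 - 24*(-⅙) = -12/11 + 4 = 32/11 ≈ 2.9091)
√(L + J(U(-1, -2), 18)) = √(32/11 - ⅕*18) = √(32/11 - 18/5) = √(-38/55) = I*√2090/55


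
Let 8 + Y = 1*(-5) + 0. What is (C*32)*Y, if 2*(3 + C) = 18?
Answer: -2496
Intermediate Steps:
C = 6 (C = -3 + (1/2)*18 = -3 + 9 = 6)
Y = -13 (Y = -8 + (1*(-5) + 0) = -8 + (-5 + 0) = -8 - 5 = -13)
(C*32)*Y = (6*32)*(-13) = 192*(-13) = -2496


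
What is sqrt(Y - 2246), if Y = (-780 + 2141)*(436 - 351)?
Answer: sqrt(113439) ≈ 336.81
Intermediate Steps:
Y = 115685 (Y = 1361*85 = 115685)
sqrt(Y - 2246) = sqrt(115685 - 2246) = sqrt(113439)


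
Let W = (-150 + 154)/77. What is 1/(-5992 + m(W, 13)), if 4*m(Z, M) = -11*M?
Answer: -4/24111 ≈ -0.00016590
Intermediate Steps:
W = 4/77 (W = 4*(1/77) = 4/77 ≈ 0.051948)
m(Z, M) = -11*M/4 (m(Z, M) = (-11*M)/4 = -11*M/4)
1/(-5992 + m(W, 13)) = 1/(-5992 - 11/4*13) = 1/(-5992 - 143/4) = 1/(-24111/4) = -4/24111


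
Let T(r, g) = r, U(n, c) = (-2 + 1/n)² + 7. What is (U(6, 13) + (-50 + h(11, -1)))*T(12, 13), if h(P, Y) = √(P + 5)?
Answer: -1283/3 ≈ -427.67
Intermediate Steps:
U(n, c) = 7 + (-2 + 1/n)²
h(P, Y) = √(5 + P)
(U(6, 13) + (-50 + h(11, -1)))*T(12, 13) = ((11 + 6⁻² - 4/6) + (-50 + √(5 + 11)))*12 = ((11 + 1/36 - 4*⅙) + (-50 + √16))*12 = ((11 + 1/36 - ⅔) + (-50 + 4))*12 = (373/36 - 46)*12 = -1283/36*12 = -1283/3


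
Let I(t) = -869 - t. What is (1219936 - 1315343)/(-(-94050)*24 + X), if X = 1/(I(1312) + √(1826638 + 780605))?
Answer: -462904462659964533/10951690679367213601 - 95407*√2607243/10951690679367213601 ≈ -0.042268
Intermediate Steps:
X = 1/(-2181 + √2607243) (X = 1/((-869 - 1*1312) + √(1826638 + 780605)) = 1/((-869 - 1312) + √2607243) = 1/(-2181 + √2607243) ≈ -0.0017658)
(1219936 - 1315343)/(-(-94050)*24 + X) = (1219936 - 1315343)/(-(-94050)*24 + (-727/716506 - √2607243/2149518)) = -95407/(-114*(-19800) + (-727/716506 - √2607243/2149518)) = -95407/(2257200 + (-727/716506 - √2607243/2149518)) = -95407/(1617297342473/716506 - √2607243/2149518)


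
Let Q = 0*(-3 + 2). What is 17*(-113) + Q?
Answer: -1921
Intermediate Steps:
Q = 0 (Q = 0*(-1) = 0)
17*(-113) + Q = 17*(-113) + 0 = -1921 + 0 = -1921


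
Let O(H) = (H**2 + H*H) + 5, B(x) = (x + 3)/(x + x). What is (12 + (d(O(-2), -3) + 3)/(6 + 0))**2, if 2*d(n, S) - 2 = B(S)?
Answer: 1444/9 ≈ 160.44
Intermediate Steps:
B(x) = (3 + x)/(2*x) (B(x) = (3 + x)/((2*x)) = (3 + x)*(1/(2*x)) = (3 + x)/(2*x))
O(H) = 5 + 2*H**2 (O(H) = (H**2 + H**2) + 5 = 2*H**2 + 5 = 5 + 2*H**2)
d(n, S) = 1 + (3 + S)/(4*S) (d(n, S) = 1 + ((3 + S)/(2*S))/2 = 1 + (3 + S)/(4*S))
(12 + (d(O(-2), -3) + 3)/(6 + 0))**2 = (12 + ((1/4)*(3 + 5*(-3))/(-3) + 3)/(6 + 0))**2 = (12 + ((1/4)*(-1/3)*(3 - 15) + 3)/6)**2 = (12 + ((1/4)*(-1/3)*(-12) + 3)*(1/6))**2 = (12 + (1 + 3)*(1/6))**2 = (12 + 4*(1/6))**2 = (12 + 2/3)**2 = (38/3)**2 = 1444/9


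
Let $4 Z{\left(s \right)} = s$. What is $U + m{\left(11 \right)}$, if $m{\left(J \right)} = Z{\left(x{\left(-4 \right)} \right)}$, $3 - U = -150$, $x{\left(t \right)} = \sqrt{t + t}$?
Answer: $153 + \frac{i \sqrt{2}}{2} \approx 153.0 + 0.70711 i$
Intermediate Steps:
$x{\left(t \right)} = \sqrt{2} \sqrt{t}$ ($x{\left(t \right)} = \sqrt{2 t} = \sqrt{2} \sqrt{t}$)
$Z{\left(s \right)} = \frac{s}{4}$
$U = 153$ ($U = 3 - -150 = 3 + 150 = 153$)
$m{\left(J \right)} = \frac{i \sqrt{2}}{2}$ ($m{\left(J \right)} = \frac{\sqrt{2} \sqrt{-4}}{4} = \frac{\sqrt{2} \cdot 2 i}{4} = \frac{2 i \sqrt{2}}{4} = \frac{i \sqrt{2}}{2}$)
$U + m{\left(11 \right)} = 153 + \frac{i \sqrt{2}}{2}$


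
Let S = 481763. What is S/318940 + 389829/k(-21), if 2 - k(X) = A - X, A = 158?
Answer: -41415596403/18817460 ≈ -2200.9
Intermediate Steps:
k(X) = -156 + X (k(X) = 2 - (158 - X) = 2 + (-158 + X) = -156 + X)
S/318940 + 389829/k(-21) = 481763/318940 + 389829/(-156 - 21) = 481763*(1/318940) + 389829/(-177) = 481763/318940 + 389829*(-1/177) = 481763/318940 - 129943/59 = -41415596403/18817460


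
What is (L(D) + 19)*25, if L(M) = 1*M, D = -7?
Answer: 300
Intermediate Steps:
L(M) = M
(L(D) + 19)*25 = (-7 + 19)*25 = 12*25 = 300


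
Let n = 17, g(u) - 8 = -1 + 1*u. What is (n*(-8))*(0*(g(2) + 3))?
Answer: 0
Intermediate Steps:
g(u) = 7 + u (g(u) = 8 + (-1 + 1*u) = 8 + (-1 + u) = 7 + u)
(n*(-8))*(0*(g(2) + 3)) = (17*(-8))*(0*((7 + 2) + 3)) = -0*(9 + 3) = -0*12 = -136*0 = 0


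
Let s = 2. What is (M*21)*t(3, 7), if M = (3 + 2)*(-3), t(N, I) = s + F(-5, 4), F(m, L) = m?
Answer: 945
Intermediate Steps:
t(N, I) = -3 (t(N, I) = 2 - 5 = -3)
M = -15 (M = 5*(-3) = -15)
(M*21)*t(3, 7) = -15*21*(-3) = -315*(-3) = 945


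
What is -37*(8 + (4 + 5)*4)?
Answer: -1628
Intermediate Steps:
-37*(8 + (4 + 5)*4) = -37*(8 + 9*4) = -37*(8 + 36) = -37*44 = -1628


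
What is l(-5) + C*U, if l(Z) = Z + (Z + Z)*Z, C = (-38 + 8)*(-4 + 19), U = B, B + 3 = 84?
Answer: -36405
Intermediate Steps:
B = 81 (B = -3 + 84 = 81)
U = 81
C = -450 (C = -30*15 = -450)
l(Z) = Z + 2*Z**2 (l(Z) = Z + (2*Z)*Z = Z + 2*Z**2)
l(-5) + C*U = -5*(1 + 2*(-5)) - 450*81 = -5*(1 - 10) - 36450 = -5*(-9) - 36450 = 45 - 36450 = -36405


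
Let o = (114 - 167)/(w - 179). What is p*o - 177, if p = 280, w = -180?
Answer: -48703/359 ≈ -135.66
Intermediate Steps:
o = 53/359 (o = (114 - 167)/(-180 - 179) = -53/(-359) = -53*(-1/359) = 53/359 ≈ 0.14763)
p*o - 177 = 280*(53/359) - 177 = 14840/359 - 177 = -48703/359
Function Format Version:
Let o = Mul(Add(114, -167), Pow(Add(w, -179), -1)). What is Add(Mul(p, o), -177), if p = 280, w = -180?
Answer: Rational(-48703, 359) ≈ -135.66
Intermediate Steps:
o = Rational(53, 359) (o = Mul(Add(114, -167), Pow(Add(-180, -179), -1)) = Mul(-53, Pow(-359, -1)) = Mul(-53, Rational(-1, 359)) = Rational(53, 359) ≈ 0.14763)
Add(Mul(p, o), -177) = Add(Mul(280, Rational(53, 359)), -177) = Add(Rational(14840, 359), -177) = Rational(-48703, 359)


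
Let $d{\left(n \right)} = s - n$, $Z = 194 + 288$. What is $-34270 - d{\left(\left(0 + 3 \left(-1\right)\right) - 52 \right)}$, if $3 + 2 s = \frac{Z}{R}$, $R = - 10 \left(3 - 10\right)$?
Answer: $- \frac{1201443}{35} \approx -34327.0$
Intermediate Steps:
$Z = 482$
$R = 70$ ($R = \left(-10\right) \left(-7\right) = 70$)
$s = \frac{68}{35}$ ($s = - \frac{3}{2} + \frac{482 \cdot \frac{1}{70}}{2} = - \frac{3}{2} + \frac{1}{2} \cdot \frac{241}{35} = - \frac{3}{2} + \frac{241}{70} = \frac{68}{35} \approx 1.9429$)
$d{\left(n \right)} = \frac{68}{35} - n$
$-34270 - d{\left(\left(0 + 3 \left(-1\right)\right) - 52 \right)} = -34270 - \left(\frac{68}{35} - \left(\left(0 + 3 \left(-1\right)\right) - 52\right)\right) = -34270 - \left(\frac{68}{35} - \left(\left(0 - 3\right) - 52\right)\right) = -34270 - \left(\frac{68}{35} - \left(-3 - 52\right)\right) = -34270 - \left(\frac{68}{35} - -55\right) = -34270 - \left(\frac{68}{35} + 55\right) = -34270 - \frac{1993}{35} = - \frac{1201443}{35}$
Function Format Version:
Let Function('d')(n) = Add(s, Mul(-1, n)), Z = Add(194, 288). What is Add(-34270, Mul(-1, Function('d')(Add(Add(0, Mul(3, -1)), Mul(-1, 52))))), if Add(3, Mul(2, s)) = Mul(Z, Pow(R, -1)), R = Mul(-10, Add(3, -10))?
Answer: Rational(-1201443, 35) ≈ -34327.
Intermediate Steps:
Z = 482
R = 70 (R = Mul(-10, -7) = 70)
s = Rational(68, 35) (s = Add(Rational(-3, 2), Mul(Rational(1, 2), Mul(482, Pow(70, -1)))) = Add(Rational(-3, 2), Mul(Rational(1, 2), Mul(482, Rational(1, 70)))) = Add(Rational(-3, 2), Mul(Rational(1, 2), Rational(241, 35))) = Add(Rational(-3, 2), Rational(241, 70)) = Rational(68, 35) ≈ 1.9429)
Function('d')(n) = Add(Rational(68, 35), Mul(-1, n))
Add(-34270, Mul(-1, Function('d')(Add(Add(0, Mul(3, -1)), Mul(-1, 52))))) = Add(-34270, Mul(-1, Add(Rational(68, 35), Mul(-1, Add(Add(0, Mul(3, -1)), Mul(-1, 52)))))) = Add(-34270, Mul(-1, Add(Rational(68, 35), Mul(-1, Add(Add(0, -3), -52))))) = Add(-34270, Mul(-1, Add(Rational(68, 35), Mul(-1, Add(-3, -52))))) = Add(-34270, Mul(-1, Add(Rational(68, 35), Mul(-1, -55)))) = Add(-34270, Mul(-1, Add(Rational(68, 35), 55))) = Add(-34270, Mul(-1, Rational(1993, 35))) = Add(-34270, Rational(-1993, 35)) = Rational(-1201443, 35)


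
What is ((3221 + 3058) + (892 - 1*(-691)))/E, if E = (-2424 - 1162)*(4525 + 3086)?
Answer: -3931/13646523 ≈ -0.00028806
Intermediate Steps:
E = -27293046 (E = -3586*7611 = -27293046)
((3221 + 3058) + (892 - 1*(-691)))/E = ((3221 + 3058) + (892 - 1*(-691)))/(-27293046) = (6279 + (892 + 691))*(-1/27293046) = (6279 + 1583)*(-1/27293046) = 7862*(-1/27293046) = -3931/13646523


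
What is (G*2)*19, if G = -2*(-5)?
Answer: 380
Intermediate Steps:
G = 10
(G*2)*19 = (10*2)*19 = 20*19 = 380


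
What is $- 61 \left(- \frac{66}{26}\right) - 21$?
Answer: $\frac{1740}{13} \approx 133.85$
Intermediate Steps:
$- 61 \left(- \frac{66}{26}\right) - 21 = - 61 \left(\left(-66\right) \frac{1}{26}\right) - 21 = \left(-61\right) \left(- \frac{33}{13}\right) - 21 = \frac{2013}{13} - 21 = \frac{1740}{13}$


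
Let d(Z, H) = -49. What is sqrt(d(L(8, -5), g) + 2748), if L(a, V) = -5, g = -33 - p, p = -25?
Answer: sqrt(2699) ≈ 51.952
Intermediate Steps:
g = -8 (g = -33 - 1*(-25) = -33 + 25 = -8)
sqrt(d(L(8, -5), g) + 2748) = sqrt(-49 + 2748) = sqrt(2699)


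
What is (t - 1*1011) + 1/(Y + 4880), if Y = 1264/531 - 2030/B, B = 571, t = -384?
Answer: -2063573944929/1479264694 ≈ -1395.0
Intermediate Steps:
Y = -356186/303201 (Y = 1264/531 - 2030/571 = -356186/303201 ≈ -1.1748)
(t - 1*1011) + 1/(Y + 4880) = (-384 - 1*1011) + 1/(-356186/303201 + 4880) = (-384 - 1011) + 1/(1479264694/303201) = -1395 + 303201/1479264694 = -2063573944929/1479264694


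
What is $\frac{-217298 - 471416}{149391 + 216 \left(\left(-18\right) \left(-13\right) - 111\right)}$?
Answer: $- \frac{688714}{175959} \approx -3.9141$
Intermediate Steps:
$\frac{-217298 - 471416}{149391 + 216 \left(\left(-18\right) \left(-13\right) - 111\right)} = - \frac{688714}{149391 + 216 \left(234 - 111\right)} = - \frac{688714}{149391 + 216 \cdot 123} = - \frac{688714}{149391 + 26568} = - \frac{688714}{175959}$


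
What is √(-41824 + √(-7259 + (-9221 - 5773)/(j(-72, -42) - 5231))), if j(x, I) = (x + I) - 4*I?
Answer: √(-1120938784096 + 5177*I*√194473223273)/5177 ≈ 0.20826 + 204.51*I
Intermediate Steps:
j(x, I) = x - 3*I (j(x, I) = (I + x) - 4*I = x - 3*I)
√(-41824 + √(-7259 + (-9221 - 5773)/(j(-72, -42) - 5231))) = √(-41824 + √(-7259 + (-9221 - 5773)/((-72 - 3*(-42)) - 5231))) = √(-41824 + √(-7259 - 14994/((-72 + 126) - 5231))) = √(-41824 + √(-7259 - 14994/(54 - 5231))) = √(-41824 + √(-7259 - 14994/(-5177))) = √(-41824 + √(-7259 - 14994*(-1/5177))) = √(-41824 + √(-7259 + 14994/5177)) = √(-41824 + √(-37564849/5177)) = √(-41824 + I*√194473223273/5177)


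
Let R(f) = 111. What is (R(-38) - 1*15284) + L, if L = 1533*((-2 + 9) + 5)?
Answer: 3223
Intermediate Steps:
L = 18396 (L = 1533*(7 + 5) = 1533*12 = 18396)
(R(-38) - 1*15284) + L = (111 - 1*15284) + 18396 = (111 - 15284) + 18396 = -15173 + 18396 = 3223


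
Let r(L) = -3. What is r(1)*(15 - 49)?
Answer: 102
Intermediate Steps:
r(1)*(15 - 49) = -3*(15 - 49) = -3*(-34) = 102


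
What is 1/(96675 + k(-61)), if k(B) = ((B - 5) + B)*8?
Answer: 1/95659 ≈ 1.0454e-5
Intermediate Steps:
k(B) = -40 + 16*B (k(B) = ((-5 + B) + B)*8 = (-5 + 2*B)*8 = -40 + 16*B)
1/(96675 + k(-61)) = 1/(96675 + (-40 + 16*(-61))) = 1/(96675 + (-40 - 976)) = 1/(96675 - 1016) = 1/95659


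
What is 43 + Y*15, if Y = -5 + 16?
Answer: 208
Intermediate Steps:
Y = 11
43 + Y*15 = 43 + 11*15 = 43 + 165 = 208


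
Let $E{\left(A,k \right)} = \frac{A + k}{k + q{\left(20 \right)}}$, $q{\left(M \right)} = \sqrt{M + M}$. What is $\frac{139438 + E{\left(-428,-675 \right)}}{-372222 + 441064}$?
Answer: $\frac{12705321151}{6272676514} + \frac{1103 \sqrt{10}}{15681691285} \approx 2.0255$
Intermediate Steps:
$q{\left(M \right)} = \sqrt{2} \sqrt{M}$ ($q{\left(M \right)} = \sqrt{2 M} = \sqrt{2} \sqrt{M}$)
$E{\left(A,k \right)} = \frac{A + k}{k + 2 \sqrt{10}}$ ($E{\left(A,k \right)} = \frac{A + k}{k + \sqrt{2} \sqrt{20}} = \frac{A + k}{k + \sqrt{2} \cdot 2 \sqrt{5}} = \frac{A + k}{k + 2 \sqrt{10}}$)
$\frac{139438 + E{\left(-428,-675 \right)}}{-372222 + 441064} = \frac{139438 + \frac{-428 - 675}{-675 + 2 \sqrt{10}}}{-372222 + 441064} = \frac{139438 + \frac{1}{-675 + 2 \sqrt{10}} \left(-1103\right)}{68842} = \left(139438 - \frac{1103}{-675 + 2 \sqrt{10}}\right) \frac{1}{68842} = \frac{69719}{34421} - \frac{1103}{68842 \left(-675 + 2 \sqrt{10}\right)}$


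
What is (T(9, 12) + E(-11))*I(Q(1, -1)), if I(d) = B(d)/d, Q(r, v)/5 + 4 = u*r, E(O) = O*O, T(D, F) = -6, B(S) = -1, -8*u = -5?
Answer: 184/27 ≈ 6.8148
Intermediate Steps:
u = 5/8 (u = -⅛*(-5) = 5/8 ≈ 0.62500)
E(O) = O²
Q(r, v) = -20 + 25*r/8 (Q(r, v) = -20 + 5*(5*r/8) = -20 + 25*r/8)
I(d) = -1/d
(T(9, 12) + E(-11))*I(Q(1, -1)) = (-6 + (-11)²)*(-1/(-20 + (25/8)*1)) = (-6 + 121)*(-1/(-20 + 25/8)) = 115*(-1/(-135/8)) = 115*(-1*(-8/135)) = 115*(8/135) = 184/27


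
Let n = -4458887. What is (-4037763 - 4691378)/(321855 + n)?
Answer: 8729141/4137032 ≈ 2.1100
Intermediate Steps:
(-4037763 - 4691378)/(321855 + n) = (-4037763 - 4691378)/(321855 - 4458887) = -8729141/(-4137032) = -8729141*(-1/4137032) = 8729141/4137032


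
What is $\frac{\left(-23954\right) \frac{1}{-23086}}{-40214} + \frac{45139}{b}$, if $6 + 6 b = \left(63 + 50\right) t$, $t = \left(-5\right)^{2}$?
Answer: $\frac{17959779343615}{186936025634} \approx 96.074$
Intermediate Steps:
$t = 25$
$b = \frac{2819}{6}$ ($b = -1 + \frac{\left(63 + 50\right) 25}{6} = -1 + \frac{113 \cdot 25}{6} = -1 + \frac{1}{6} \cdot 2825 = -1 + \frac{2825}{6} = \frac{2819}{6} \approx 469.83$)
$\frac{\left(-23954\right) \frac{1}{-23086}}{-40214} + \frac{45139}{b} = \frac{\left(-23954\right) \frac{1}{-23086}}{-40214} + \frac{45139}{\frac{2819}{6}} = \left(-23954\right) \left(- \frac{1}{23086}\right) \left(- \frac{1}{40214}\right) + 45139 \cdot \frac{6}{2819} = \frac{1711}{1649} \left(- \frac{1}{40214}\right) + \frac{270834}{2819} = - \frac{1711}{66312886} + \frac{270834}{2819} = \frac{17959779343615}{186936025634}$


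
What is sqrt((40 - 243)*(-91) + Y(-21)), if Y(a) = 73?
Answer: sqrt(18546) ≈ 136.18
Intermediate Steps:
sqrt((40 - 243)*(-91) + Y(-21)) = sqrt((40 - 243)*(-91) + 73) = sqrt(-203*(-91) + 73) = sqrt(18473 + 73) = sqrt(18546)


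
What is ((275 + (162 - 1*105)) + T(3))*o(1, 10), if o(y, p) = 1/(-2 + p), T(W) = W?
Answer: 335/8 ≈ 41.875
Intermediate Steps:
((275 + (162 - 1*105)) + T(3))*o(1, 10) = ((275 + (162 - 1*105)) + 3)/(-2 + 10) = ((275 + (162 - 105)) + 3)/8 = ((275 + 57) + 3)*(⅛) = (332 + 3)*(⅛) = 335*(⅛) = 335/8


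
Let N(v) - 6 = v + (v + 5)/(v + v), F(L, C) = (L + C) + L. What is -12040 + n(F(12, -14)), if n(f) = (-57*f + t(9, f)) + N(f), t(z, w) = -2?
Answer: -50381/4 ≈ -12595.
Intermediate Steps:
F(L, C) = C + 2*L (F(L, C) = (C + L) + L = C + 2*L)
N(v) = 6 + v + (5 + v)/(2*v) (N(v) = 6 + (v + (v + 5)/(v + v)) = 6 + (v + (5 + v)/((2*v))) = 6 + (v + (5 + v)*(1/(2*v))) = 6 + (v + (5 + v)/(2*v)) = 6 + v + (5 + v)/(2*v))
n(f) = 9/2 - 56*f + 5/(2*f) (n(f) = (-57*f - 2) + (13/2 + f + 5/(2*f)) = (-2 - 57*f) + (13/2 + f + 5/(2*f)) = 9/2 - 56*f + 5/(2*f))
-12040 + n(F(12, -14)) = -12040 + (5 + (-14 + 2*12)*(9 - 112*(-14 + 2*12)))/(2*(-14 + 2*12)) = -12040 + (5 + (-14 + 24)*(9 - 112*(-14 + 24)))/(2*(-14 + 24)) = -12040 + (½)*(5 + 10*(9 - 112*10))/10 = -12040 + (½)*(⅒)*(5 + 10*(9 - 1120)) = -12040 + (½)*(⅒)*(5 + 10*(-1111)) = -12040 + (½)*(⅒)*(5 - 11110) = -12040 + (½)*(⅒)*(-11105) = -12040 - 2221/4 = -50381/4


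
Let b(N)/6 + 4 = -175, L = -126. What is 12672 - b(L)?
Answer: 13746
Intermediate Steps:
b(N) = -1074 (b(N) = -24 + 6*(-175) = -24 - 1050 = -1074)
12672 - b(L) = 12672 - 1*(-1074) = 12672 + 1074 = 13746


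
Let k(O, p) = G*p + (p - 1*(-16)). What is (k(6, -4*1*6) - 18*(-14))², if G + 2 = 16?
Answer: 8464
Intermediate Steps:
G = 14 (G = -2 + 16 = 14)
k(O, p) = 16 + 15*p (k(O, p) = 14*p + (p - 1*(-16)) = 14*p + (p + 16) = 14*p + (16 + p) = 16 + 15*p)
(k(6, -4*1*6) - 18*(-14))² = ((16 + 15*(-4*1*6)) - 18*(-14))² = ((16 + 15*(-4*6)) + 252)² = ((16 + 15*(-24)) + 252)² = ((16 - 360) + 252)² = (-344 + 252)² = (-92)² = 8464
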